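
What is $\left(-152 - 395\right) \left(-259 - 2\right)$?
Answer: $142767$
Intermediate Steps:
$\left(-152 - 395\right) \left(-259 - 2\right) = \left(-547\right) \left(-261\right) = 142767$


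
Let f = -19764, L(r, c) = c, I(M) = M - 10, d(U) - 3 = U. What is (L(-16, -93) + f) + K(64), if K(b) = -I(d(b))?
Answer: -19914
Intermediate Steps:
d(U) = 3 + U
I(M) = -10 + M
K(b) = 7 - b (K(b) = -(-10 + (3 + b)) = -(-7 + b) = 7 - b)
(L(-16, -93) + f) + K(64) = (-93 - 19764) + (7 - 1*64) = -19857 + (7 - 64) = -19857 - 57 = -19914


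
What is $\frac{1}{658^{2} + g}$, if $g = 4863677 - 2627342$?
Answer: $\frac{1}{2669299} \approx 3.7463 \cdot 10^{-7}$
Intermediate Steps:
$g = 2236335$ ($g = 4863677 - 2627342 = 2236335$)
$\frac{1}{658^{2} + g} = \frac{1}{658^{2} + 2236335} = \frac{1}{432964 + 2236335} = \frac{1}{2669299}$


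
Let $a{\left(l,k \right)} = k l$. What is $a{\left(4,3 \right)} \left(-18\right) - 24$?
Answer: $-240$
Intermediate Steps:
$a{\left(4,3 \right)} \left(-18\right) - 24 = 3 \cdot 4 \left(-18\right) - 24 = 12 \left(-18\right) - 24 = -216 - 24 = -240$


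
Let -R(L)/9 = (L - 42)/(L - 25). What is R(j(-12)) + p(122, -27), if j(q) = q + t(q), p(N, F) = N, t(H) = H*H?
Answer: 12244/107 ≈ 114.43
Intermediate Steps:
t(H) = H**2
j(q) = q + q**2
R(L) = -9*(-42 + L)/(-25 + L) (R(L) = -9*(L - 42)/(L - 25) = -9*(-42 + L)/(-25 + L))
R(j(-12)) + p(122, -27) = 9*(42 - (-12)*(1 - 12))/(-25 - 12*(1 - 12)) + 122 = 9*(42 - (-12)*(-11))/(-25 - 12*(-11)) + 122 = 9*(42 - 1*132)/(-25 + 132) + 122 = 9*(42 - 132)/107 + 122 = 9*(1/107)*(-90) + 122 = -810/107 + 122 = 12244/107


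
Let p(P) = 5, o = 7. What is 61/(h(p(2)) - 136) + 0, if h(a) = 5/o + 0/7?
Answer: -427/947 ≈ -0.45090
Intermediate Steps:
h(a) = 5/7 (h(a) = 5/7 + 0/7 = 5*(⅐) + 0*(⅐) = 5/7 + 0 = 5/7)
61/(h(p(2)) - 136) + 0 = 61/(5/7 - 136) + 0 = 61/(-947/7) + 0 = -7/947*61 + 0 = -427/947 + 0 = -427/947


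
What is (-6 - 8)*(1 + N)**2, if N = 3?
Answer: -224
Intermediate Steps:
(-6 - 8)*(1 + N)**2 = (-6 - 8)*(1 + 3)**2 = -14*4**2 = -14*16 = -224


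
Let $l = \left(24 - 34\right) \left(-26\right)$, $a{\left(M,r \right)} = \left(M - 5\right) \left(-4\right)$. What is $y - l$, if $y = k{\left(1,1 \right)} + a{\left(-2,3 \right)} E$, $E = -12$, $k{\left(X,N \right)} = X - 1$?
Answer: $-596$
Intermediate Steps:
$k{\left(X,N \right)} = -1 + X$
$a{\left(M,r \right)} = 20 - 4 M$ ($a{\left(M,r \right)} = \left(-5 + M\right) \left(-4\right) = 20 - 4 M$)
$l = 260$ ($l = \left(-10\right) \left(-26\right) = 260$)
$y = -336$ ($y = \left(-1 + 1\right) + \left(20 - -8\right) \left(-12\right) = 0 + \left(20 + 8\right) \left(-12\right) = 0 + 28 \left(-12\right) = 0 - 336 = -336$)
$y - l = -336 - 260 = -596$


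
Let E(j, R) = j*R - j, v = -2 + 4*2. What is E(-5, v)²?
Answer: 625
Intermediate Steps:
v = 6 (v = -2 + 8 = 6)
E(j, R) = -j + R*j (E(j, R) = R*j - j = -j + R*j)
E(-5, v)² = (-5*(-1 + 6))² = (-5*5)² = (-25)² = 625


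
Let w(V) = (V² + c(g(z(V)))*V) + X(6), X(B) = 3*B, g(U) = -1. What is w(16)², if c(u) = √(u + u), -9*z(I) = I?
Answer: 74564 + 8768*I*√2 ≈ 74564.0 + 12400.0*I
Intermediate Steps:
z(I) = -I/9
c(u) = √2*√u (c(u) = √(2*u) = √2*√u)
w(V) = 18 + V² + I*V*√2 (w(V) = (V² + (√2*√(-1))*V) + 3*6 = (V² + (√2*I)*V) + 18 = (V² + (I*√2)*V) + 18 = (V² + I*V*√2) + 18 = 18 + V² + I*V*√2)
w(16)² = (18 + 16² + I*16*√2)² = (18 + 256 + 16*I*√2)² = (274 + 16*I*√2)²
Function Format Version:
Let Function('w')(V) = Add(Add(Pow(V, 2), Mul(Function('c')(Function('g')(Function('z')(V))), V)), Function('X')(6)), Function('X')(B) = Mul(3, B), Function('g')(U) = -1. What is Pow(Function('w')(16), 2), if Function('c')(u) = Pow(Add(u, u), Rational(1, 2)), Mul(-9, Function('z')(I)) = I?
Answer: Add(74564, Mul(8768, I, Pow(2, Rational(1, 2)))) ≈ Add(74564., Mul(12400., I))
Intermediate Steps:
Function('z')(I) = Mul(Rational(-1, 9), I)
Function('c')(u) = Mul(Pow(2, Rational(1, 2)), Pow(u, Rational(1, 2))) (Function('c')(u) = Pow(Mul(2, u), Rational(1, 2)) = Mul(Pow(2, Rational(1, 2)), Pow(u, Rational(1, 2))))
Function('w')(V) = Add(18, Pow(V, 2), Mul(I, V, Pow(2, Rational(1, 2)))) (Function('w')(V) = Add(Add(Pow(V, 2), Mul(Mul(Pow(2, Rational(1, 2)), Pow(-1, Rational(1, 2))), V)), Mul(3, 6)) = Add(Add(Pow(V, 2), Mul(Mul(Pow(2, Rational(1, 2)), I), V)), 18) = Add(Add(Pow(V, 2), Mul(Mul(I, Pow(2, Rational(1, 2))), V)), 18) = Add(Add(Pow(V, 2), Mul(I, V, Pow(2, Rational(1, 2)))), 18) = Add(18, Pow(V, 2), Mul(I, V, Pow(2, Rational(1, 2)))))
Pow(Function('w')(16), 2) = Pow(Add(18, Pow(16, 2), Mul(I, 16, Pow(2, Rational(1, 2)))), 2) = Pow(Add(18, 256, Mul(16, I, Pow(2, Rational(1, 2)))), 2) = Pow(Add(274, Mul(16, I, Pow(2, Rational(1, 2)))), 2)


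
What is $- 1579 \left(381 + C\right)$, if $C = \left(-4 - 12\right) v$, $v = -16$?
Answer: $-1005823$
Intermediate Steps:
$C = 256$ ($C = \left(-4 - 12\right) \left(-16\right) = \left(-16\right) \left(-16\right) = 256$)
$- 1579 \left(381 + C\right) = - 1579 \left(381 + 256\right) = \left(-1579\right) 637 = -1005823$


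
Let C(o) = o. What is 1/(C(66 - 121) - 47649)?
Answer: -1/47704 ≈ -2.0963e-5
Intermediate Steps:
1/(C(66 - 121) - 47649) = 1/((66 - 121) - 47649) = 1/(-55 - 47649) = 1/(-47704) = -1/47704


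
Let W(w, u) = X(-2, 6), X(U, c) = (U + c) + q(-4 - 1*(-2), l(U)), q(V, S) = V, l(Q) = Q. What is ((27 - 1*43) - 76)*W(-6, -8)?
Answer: -184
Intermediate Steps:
X(U, c) = -2 + U + c (X(U, c) = (U + c) + (-4 - 1*(-2)) = (U + c) + (-4 + 2) = (U + c) - 2 = -2 + U + c)
W(w, u) = 2 (W(w, u) = -2 - 2 + 6 = 2)
((27 - 1*43) - 76)*W(-6, -8) = ((27 - 1*43) - 76)*2 = ((27 - 43) - 76)*2 = (-16 - 76)*2 = -92*2 = -184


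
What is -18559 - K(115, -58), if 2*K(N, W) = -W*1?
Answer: -18588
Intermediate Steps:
K(N, W) = -W/2 (K(N, W) = (-W*1)/2 = (-W)/2 = -W/2)
-18559 - K(115, -58) = -18559 - (-1)*(-58)/2 = -18559 - 1*29 = -18559 - 29 = -18588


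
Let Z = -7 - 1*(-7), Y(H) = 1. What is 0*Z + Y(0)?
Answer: 1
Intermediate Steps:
Z = 0 (Z = -7 + 7 = 0)
0*Z + Y(0) = 0*0 + 1 = 0 + 1 = 1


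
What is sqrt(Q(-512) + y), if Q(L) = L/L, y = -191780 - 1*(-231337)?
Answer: sqrt(39558) ≈ 198.89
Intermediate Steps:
y = 39557 (y = -191780 + 231337 = 39557)
Q(L) = 1
sqrt(Q(-512) + y) = sqrt(1 + 39557) = sqrt(39558)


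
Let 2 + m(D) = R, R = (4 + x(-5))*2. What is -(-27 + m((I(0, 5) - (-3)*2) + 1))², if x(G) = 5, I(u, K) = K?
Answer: -121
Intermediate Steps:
R = 18 (R = (4 + 5)*2 = 9*2 = 18)
m(D) = 16 (m(D) = -2 + 18 = 16)
-(-27 + m((I(0, 5) - (-3)*2) + 1))² = -(-27 + 16)² = -1*(-11)² = -1*121 = -121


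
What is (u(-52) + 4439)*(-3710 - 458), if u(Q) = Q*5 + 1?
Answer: -17422240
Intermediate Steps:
u(Q) = 1 + 5*Q (u(Q) = 5*Q + 1 = 1 + 5*Q)
(u(-52) + 4439)*(-3710 - 458) = ((1 + 5*(-52)) + 4439)*(-3710 - 458) = ((1 - 260) + 4439)*(-4168) = (-259 + 4439)*(-4168) = 4180*(-4168) = -17422240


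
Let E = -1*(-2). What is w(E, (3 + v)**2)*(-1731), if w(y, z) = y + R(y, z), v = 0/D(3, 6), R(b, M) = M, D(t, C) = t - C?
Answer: -19041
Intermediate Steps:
E = 2
v = 0 (v = 0/(3 - 1*6) = 0/(3 - 6) = 0/(-3) = 0*(-1/3) = 0)
w(y, z) = y + z
w(E, (3 + v)**2)*(-1731) = (2 + (3 + 0)**2)*(-1731) = (2 + 3**2)*(-1731) = (2 + 9)*(-1731) = 11*(-1731) = -19041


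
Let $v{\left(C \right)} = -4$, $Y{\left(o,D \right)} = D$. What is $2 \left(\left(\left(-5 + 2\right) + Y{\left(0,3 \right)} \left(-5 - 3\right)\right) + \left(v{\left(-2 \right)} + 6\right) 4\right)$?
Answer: $-38$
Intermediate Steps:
$2 \left(\left(\left(-5 + 2\right) + Y{\left(0,3 \right)} \left(-5 - 3\right)\right) + \left(v{\left(-2 \right)} + 6\right) 4\right) = 2 \left(\left(\left(-5 + 2\right) + 3 \left(-5 - 3\right)\right) + \left(-4 + 6\right) 4\right) = 2 \left(\left(-3 + 3 \left(-8\right)\right) + 2 \cdot 4\right) = 2 \left(\left(-3 - 24\right) + 8\right) = 2 \left(-27 + 8\right) = 2 \left(-19\right) = -38$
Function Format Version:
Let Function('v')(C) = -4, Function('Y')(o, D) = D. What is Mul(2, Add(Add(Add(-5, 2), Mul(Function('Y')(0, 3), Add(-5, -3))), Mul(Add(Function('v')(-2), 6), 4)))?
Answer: -38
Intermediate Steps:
Mul(2, Add(Add(Add(-5, 2), Mul(Function('Y')(0, 3), Add(-5, -3))), Mul(Add(Function('v')(-2), 6), 4))) = Mul(2, Add(Add(Add(-5, 2), Mul(3, Add(-5, -3))), Mul(Add(-4, 6), 4))) = Mul(2, Add(Add(-3, Mul(3, -8)), Mul(2, 4))) = Mul(2, Add(Add(-3, -24), 8)) = Mul(2, Add(-27, 8)) = Mul(2, -19) = -38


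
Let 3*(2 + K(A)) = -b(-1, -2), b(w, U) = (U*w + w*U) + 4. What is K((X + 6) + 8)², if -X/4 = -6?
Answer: 196/9 ≈ 21.778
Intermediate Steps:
X = 24 (X = -4*(-6) = 24)
b(w, U) = 4 + 2*U*w (b(w, U) = (U*w + U*w) + 4 = 2*U*w + 4 = 4 + 2*U*w)
K(A) = -14/3 (K(A) = -2 + (-(4 + 2*(-2)*(-1)))/3 = -2 + (-(4 + 4))/3 = -2 + (-1*8)/3 = -2 + (⅓)*(-8) = -2 - 8/3 = -14/3)
K((X + 6) + 8)² = (-14/3)² = 196/9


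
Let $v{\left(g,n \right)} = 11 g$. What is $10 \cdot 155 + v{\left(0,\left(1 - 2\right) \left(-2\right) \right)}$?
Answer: $1550$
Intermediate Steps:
$10 \cdot 155 + v{\left(0,\left(1 - 2\right) \left(-2\right) \right)} = 10 \cdot 155 + 11 \cdot 0 = 1550 + 0 = 1550$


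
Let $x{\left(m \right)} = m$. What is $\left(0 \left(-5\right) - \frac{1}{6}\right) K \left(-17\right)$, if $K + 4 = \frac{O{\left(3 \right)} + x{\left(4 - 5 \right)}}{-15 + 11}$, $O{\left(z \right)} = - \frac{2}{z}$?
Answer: $- \frac{731}{72} \approx -10.153$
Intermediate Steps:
$K = - \frac{43}{12}$ ($K = -4 + \frac{- \frac{2}{3} + \left(4 - 5\right)}{-15 + 11} = -4 + \frac{\left(-2\right) \frac{1}{3} + \left(4 - 5\right)}{-4} = -4 + \left(- \frac{2}{3} - 1\right) \left(- \frac{1}{4}\right) = -4 - - \frac{5}{12} = -4 + \frac{5}{12} = - \frac{43}{12} \approx -3.5833$)
$\left(0 \left(-5\right) - \frac{1}{6}\right) K \left(-17\right) = \left(0 \left(-5\right) - \frac{1}{6}\right) \left(- \frac{43}{12}\right) \left(-17\right) = \left(0 - \frac{1}{6}\right) \left(- \frac{43}{12}\right) \left(-17\right) = \left(- \frac{1}{6}\right) \left(- \frac{43}{12}\right) \left(-17\right) = \frac{43}{72} \left(-17\right) = - \frac{731}{72}$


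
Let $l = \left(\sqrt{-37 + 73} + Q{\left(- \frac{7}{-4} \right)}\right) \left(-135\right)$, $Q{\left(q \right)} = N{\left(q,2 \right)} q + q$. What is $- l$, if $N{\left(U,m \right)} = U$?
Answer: $\frac{23355}{16} \approx 1459.7$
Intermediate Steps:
$Q{\left(q \right)} = q + q^{2}$ ($Q{\left(q \right)} = q q + q = q^{2} + q = q + q^{2}$)
$l = - \frac{23355}{16}$ ($l = \left(\sqrt{-37 + 73} + - \frac{7}{-4} \left(1 - \frac{7}{-4}\right)\right) \left(-135\right) = \left(\sqrt{36} + \left(-7\right) \left(- \frac{1}{4}\right) \left(1 - - \frac{7}{4}\right)\right) \left(-135\right) = \left(6 + \frac{7 \left(1 + \frac{7}{4}\right)}{4}\right) \left(-135\right) = \left(6 + \frac{7}{4} \cdot \frac{11}{4}\right) \left(-135\right) = \left(6 + \frac{77}{16}\right) \left(-135\right) = \frac{173}{16} \left(-135\right) = - \frac{23355}{16} \approx -1459.7$)
$- l = \left(-1\right) \left(- \frac{23355}{16}\right) = \frac{23355}{16}$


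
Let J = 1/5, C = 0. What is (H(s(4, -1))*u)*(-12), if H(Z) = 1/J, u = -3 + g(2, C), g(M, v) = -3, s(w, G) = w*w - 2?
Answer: 360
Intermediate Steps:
s(w, G) = -2 + w² (s(w, G) = w² - 2 = -2 + w²)
u = -6 (u = -3 - 3 = -6)
J = ⅕ (J = 1*(⅕) = ⅕ ≈ 0.20000)
H(Z) = 5 (H(Z) = 1/(⅕) = 5)
(H(s(4, -1))*u)*(-12) = (5*(-6))*(-12) = -30*(-12) = 360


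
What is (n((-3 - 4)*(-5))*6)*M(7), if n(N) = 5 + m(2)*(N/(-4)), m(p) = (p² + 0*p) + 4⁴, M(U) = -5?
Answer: 68100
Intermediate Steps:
m(p) = 256 + p² (m(p) = (p² + 0) + 256 = p² + 256 = 256 + p²)
n(N) = 5 - 65*N (n(N) = 5 + (256 + 2²)*(N/(-4)) = 5 + (256 + 4)*(N*(-¼)) = 5 + 260*(-N/4) = 5 - 65*N)
(n((-3 - 4)*(-5))*6)*M(7) = ((5 - 65*(-3 - 4)*(-5))*6)*(-5) = ((5 - (-455)*(-5))*6)*(-5) = ((5 - 65*35)*6)*(-5) = ((5 - 2275)*6)*(-5) = -2270*6*(-5) = -13620*(-5) = 68100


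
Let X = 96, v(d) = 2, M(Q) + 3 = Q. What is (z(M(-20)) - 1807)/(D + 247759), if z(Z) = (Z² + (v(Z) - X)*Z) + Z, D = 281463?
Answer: 861/529222 ≈ 0.0016269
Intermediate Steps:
M(Q) = -3 + Q
z(Z) = Z² - 93*Z (z(Z) = (Z² + (2 - 1*96)*Z) + Z = (Z² + (2 - 96)*Z) + Z = (Z² - 94*Z) + Z = Z² - 93*Z)
(z(M(-20)) - 1807)/(D + 247759) = ((-3 - 20)*(-93 + (-3 - 20)) - 1807)/(281463 + 247759) = (-23*(-93 - 23) - 1807)/529222 = (-23*(-116) - 1807)*(1/529222) = (2668 - 1807)*(1/529222) = 861*(1/529222) = 861/529222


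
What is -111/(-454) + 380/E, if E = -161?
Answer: -154649/73094 ≈ -2.1158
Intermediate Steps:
-111/(-454) + 380/E = -111/(-454) + 380/(-161) = -111*(-1/454) + 380*(-1/161) = 111/454 - 380/161 = -154649/73094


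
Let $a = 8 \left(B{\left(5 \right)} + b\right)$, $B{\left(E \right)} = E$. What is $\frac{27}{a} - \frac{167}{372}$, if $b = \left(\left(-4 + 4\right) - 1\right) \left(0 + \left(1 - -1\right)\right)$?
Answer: $\frac{503}{744} \approx 0.67607$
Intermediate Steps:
$b = -2$ ($b = \left(0 - 1\right) \left(0 + \left(1 + 1\right)\right) = - (0 + 2) = \left(-1\right) 2 = -2$)
$a = 24$ ($a = 8 \left(5 - 2\right) = 8 \cdot 3 = 24$)
$\frac{27}{a} - \frac{167}{372} = \frac{27}{24} - \frac{167}{372} = 27 \cdot \frac{1}{24} - \frac{167}{372} = \frac{9}{8} - \frac{167}{372} = \frac{503}{744}$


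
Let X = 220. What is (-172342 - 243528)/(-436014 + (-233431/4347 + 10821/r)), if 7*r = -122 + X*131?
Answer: 1330253029980/1394851437167 ≈ 0.95369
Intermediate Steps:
r = 28698/7 (r = (-122 + 220*131)/7 = (-122 + 28820)/7 = (⅐)*28698 = 28698/7 ≈ 4099.7)
(-172342 - 243528)/(-436014 + (-233431/4347 + 10821/r)) = (-172342 - 243528)/(-436014 + (-233431/4347 + 10821/(28698/7))) = -415870/(-436014 + (-233431*1/4347 + 10821*(7/28698))) = -415870/(-436014 + (-233431/4347 + 25249/9566)) = -415870/(-436014 - 2123243543/41583402) = -415870/(-18133068683171/41583402) = -415870*(-41583402/18133068683171) = 1330253029980/1394851437167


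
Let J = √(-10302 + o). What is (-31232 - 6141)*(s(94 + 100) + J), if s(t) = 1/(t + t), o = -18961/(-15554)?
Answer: -37373/388 - 5339*I*√2492036169238/2222 ≈ -96.322 - 3.7931e+6*I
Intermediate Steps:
o = 18961/15554 (o = -18961*(-1/15554) = 18961/15554 ≈ 1.2190)
s(t) = 1/(2*t)
J = I*√2492036169238/15554 (J = √(-10302 + 18961/15554) = √(-160218347/15554) = I*√2492036169238/15554 ≈ 101.49*I)
(-31232 - 6141)*(s(94 + 100) + J) = (-31232 - 6141)*(1/(2*(94 + 100)) + I*√2492036169238/15554) = -37373*((½)/194 + I*√2492036169238/15554) = -37373*((½)*(1/194) + I*√2492036169238/15554) = -37373*(1/388 + I*√2492036169238/15554) = -37373/388 - 5339*I*√2492036169238/2222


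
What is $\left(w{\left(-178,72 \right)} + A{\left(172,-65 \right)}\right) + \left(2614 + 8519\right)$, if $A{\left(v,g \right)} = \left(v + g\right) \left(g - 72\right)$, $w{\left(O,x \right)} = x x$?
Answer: $1658$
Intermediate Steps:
$w{\left(O,x \right)} = x^{2}$
$A{\left(v,g \right)} = \left(-72 + g\right) \left(g + v\right)$ ($A{\left(v,g \right)} = \left(g + v\right) \left(-72 + g\right) = \left(-72 + g\right) \left(g + v\right)$)
$\left(w{\left(-178,72 \right)} + A{\left(172,-65 \right)}\right) + \left(2614 + 8519\right) = \left(72^{2} - \left(18884 - 4225\right)\right) + \left(2614 + 8519\right) = \left(5184 + \left(4225 + 4680 - 12384 - 11180\right)\right) + 11133 = \left(5184 - 14659\right) + 11133 = -9475 + 11133 = 1658$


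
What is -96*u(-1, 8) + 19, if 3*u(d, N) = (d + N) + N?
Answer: -461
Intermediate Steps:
u(d, N) = d/3 + 2*N/3 (u(d, N) = ((d + N) + N)/3 = ((N + d) + N)/3 = (d + 2*N)/3 = d/3 + 2*N/3)
-96*u(-1, 8) + 19 = -96*((⅓)*(-1) + (⅔)*8) + 19 = -96*(-⅓ + 16/3) + 19 = -96*5 + 19 = -480 + 19 = -461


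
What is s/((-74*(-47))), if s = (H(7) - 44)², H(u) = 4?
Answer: 800/1739 ≈ 0.46003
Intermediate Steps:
s = 1600 (s = (4 - 44)² = (-40)² = 1600)
s/((-74*(-47))) = 1600/((-74*(-47))) = 1600/3478 = 1600*(1/3478) = 800/1739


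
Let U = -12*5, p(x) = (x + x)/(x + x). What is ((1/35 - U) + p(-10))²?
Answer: 4562496/1225 ≈ 3724.5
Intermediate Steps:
p(x) = 1 (p(x) = (2*x)/((2*x)) = (2*x)*(1/(2*x)) = 1)
U = -60
((1/35 - U) + p(-10))² = ((1/35 - 1*(-60)) + 1)² = ((1/35 + 60) + 1)² = (2101/35 + 1)² = (2136/35)² = 4562496/1225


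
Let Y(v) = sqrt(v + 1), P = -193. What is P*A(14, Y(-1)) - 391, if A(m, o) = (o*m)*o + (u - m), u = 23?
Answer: -2128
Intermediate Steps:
Y(v) = sqrt(1 + v)
A(m, o) = 23 - m + m*o**2 (A(m, o) = (o*m)*o + (23 - m) = (m*o)*o + (23 - m) = m*o**2 + (23 - m) = 23 - m + m*o**2)
P*A(14, Y(-1)) - 391 = -193*(23 - 1*14 + 14*(sqrt(1 - 1))**2) - 391 = -193*(23 - 14 + 14*(sqrt(0))**2) - 391 = -193*(23 - 14 + 14*0**2) - 391 = -193*(23 - 14 + 14*0) - 391 = -193*(23 - 14 + 0) - 391 = -193*9 - 391 = -1737 - 391 = -2128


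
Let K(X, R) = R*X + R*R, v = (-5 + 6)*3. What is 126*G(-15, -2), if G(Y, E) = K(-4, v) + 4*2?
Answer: 630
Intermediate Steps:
v = 3 (v = 1*3 = 3)
K(X, R) = R² + R*X (K(X, R) = R*X + R² = R² + R*X)
G(Y, E) = 5 (G(Y, E) = 3*(3 - 4) + 4*2 = 3*(-1) + 8 = -3 + 8 = 5)
126*G(-15, -2) = 126*5 = 630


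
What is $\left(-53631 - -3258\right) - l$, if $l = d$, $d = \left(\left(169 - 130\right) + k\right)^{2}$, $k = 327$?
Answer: $-184329$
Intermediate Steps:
$d = 133956$ ($d = \left(\left(169 - 130\right) + 327\right)^{2} = \left(39 + 327\right)^{2} = 366^{2} = 133956$)
$l = 133956$
$\left(-53631 - -3258\right) - l = \left(-53631 - -3258\right) - 133956 = \left(-53631 + 3258\right) - 133956 = -50373 - 133956 = -184329$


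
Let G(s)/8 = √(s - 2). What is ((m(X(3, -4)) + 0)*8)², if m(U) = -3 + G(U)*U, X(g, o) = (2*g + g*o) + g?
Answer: -183744 + 9216*I*√5 ≈ -1.8374e+5 + 20608.0*I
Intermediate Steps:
G(s) = 8*√(-2 + s) (G(s) = 8*√(s - 2) = 8*√(-2 + s))
X(g, o) = 3*g + g*o
m(U) = -3 + 8*U*√(-2 + U) (m(U) = -3 + (8*√(-2 + U))*U = -3 + 8*U*√(-2 + U))
((m(X(3, -4)) + 0)*8)² = (((-3 + 8*(3*(3 - 4))*√(-2 + 3*(3 - 4))) + 0)*8)² = (((-3 + 8*(3*(-1))*√(-2 + 3*(-1))) + 0)*8)² = (((-3 + 8*(-3)*√(-2 - 3)) + 0)*8)² = (((-3 + 8*(-3)*√(-5)) + 0)*8)² = (((-3 + 8*(-3)*(I*√5)) + 0)*8)² = (((-3 - 24*I*√5) + 0)*8)² = ((-3 - 24*I*√5)*8)² = (-24 - 192*I*√5)²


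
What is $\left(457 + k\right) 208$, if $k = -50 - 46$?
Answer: $75088$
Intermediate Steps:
$k = -96$ ($k = -50 - 46 = -96$)
$\left(457 + k\right) 208 = \left(457 - 96\right) 208 = 361 \cdot 208 = 75088$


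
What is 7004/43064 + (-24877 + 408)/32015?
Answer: -207374989/344673490 ≈ -0.60166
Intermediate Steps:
7004/43064 + (-24877 + 408)/32015 = 7004*(1/43064) - 24469*1/32015 = 1751/10766 - 24469/32015 = -207374989/344673490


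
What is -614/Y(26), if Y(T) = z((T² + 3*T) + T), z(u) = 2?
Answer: -307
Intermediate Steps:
Y(T) = 2
-614/Y(26) = -614/2 = -614*½ = -307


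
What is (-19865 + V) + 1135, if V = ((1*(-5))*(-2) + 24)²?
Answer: -17574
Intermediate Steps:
V = 1156 (V = (-5*(-2) + 24)² = (10 + 24)² = 34² = 1156)
(-19865 + V) + 1135 = (-19865 + 1156) + 1135 = -18709 + 1135 = -17574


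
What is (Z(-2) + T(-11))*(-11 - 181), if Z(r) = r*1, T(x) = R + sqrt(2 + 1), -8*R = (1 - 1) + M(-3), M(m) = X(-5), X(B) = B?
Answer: 264 - 192*sqrt(3) ≈ -68.554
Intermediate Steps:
M(m) = -5
R = 5/8 (R = -((1 - 1) - 5)/8 = -(0 - 5)/8 = -1/8*(-5) = 5/8 ≈ 0.62500)
T(x) = 5/8 + sqrt(3) (T(x) = 5/8 + sqrt(2 + 1) = 5/8 + sqrt(3))
Z(r) = r
(Z(-2) + T(-11))*(-11 - 181) = (-2 + (5/8 + sqrt(3)))*(-11 - 181) = (-11/8 + sqrt(3))*(-192) = 264 - 192*sqrt(3)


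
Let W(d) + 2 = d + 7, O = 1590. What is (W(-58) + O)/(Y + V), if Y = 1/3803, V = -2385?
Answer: -5845211/9070154 ≈ -0.64444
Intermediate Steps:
Y = 1/3803 ≈ 0.00026295
W(d) = 5 + d (W(d) = -2 + (d + 7) = -2 + (7 + d) = 5 + d)
(W(-58) + O)/(Y + V) = ((5 - 58) + 1590)/(1/3803 - 2385) = (-53 + 1590)/(-9070154/3803) = 1537*(-3803/9070154) = -5845211/9070154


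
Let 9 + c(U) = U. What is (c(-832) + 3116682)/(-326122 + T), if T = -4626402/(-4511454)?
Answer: -2342828890469/245213295831 ≈ -9.5542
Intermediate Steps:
T = 771067/751909 (T = -4626402*(-1/4511454) = 771067/751909 ≈ 1.0255)
c(U) = -9 + U
(c(-832) + 3116682)/(-326122 + T) = ((-9 - 832) + 3116682)/(-326122 + 771067/751909) = (-841 + 3116682)/(-245213295831/751909) = 3115841*(-751909/245213295831) = -2342828890469/245213295831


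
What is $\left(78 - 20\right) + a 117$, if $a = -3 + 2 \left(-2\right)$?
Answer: $-761$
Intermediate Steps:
$a = -7$ ($a = -3 - 4 = -7$)
$\left(78 - 20\right) + a 117 = \left(78 - 20\right) - 819 = 58 - 819 = -761$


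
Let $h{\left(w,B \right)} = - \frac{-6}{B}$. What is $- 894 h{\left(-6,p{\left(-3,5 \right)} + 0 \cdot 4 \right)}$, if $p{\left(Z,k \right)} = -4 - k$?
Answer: $596$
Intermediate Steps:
$h{\left(w,B \right)} = \frac{6}{B}$
$- 894 h{\left(-6,p{\left(-3,5 \right)} + 0 \cdot 4 \right)} = - 894 \frac{6}{\left(-4 - 5\right) + 0 \cdot 4} = - 894 \frac{6}{\left(-4 - 5\right) + 0} = - 894 \frac{6}{-9 + 0} = - 894 \frac{6}{-9} = - 894 \cdot 6 \left(- \frac{1}{9}\right) = \left(-894\right) \left(- \frac{2}{3}\right) = 596$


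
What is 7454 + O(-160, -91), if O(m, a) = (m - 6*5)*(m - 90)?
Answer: 54954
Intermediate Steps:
O(m, a) = (-90 + m)*(-30 + m) (O(m, a) = (m - 30)*(-90 + m) = (-30 + m)*(-90 + m) = (-90 + m)*(-30 + m))
7454 + O(-160, -91) = 7454 + (2700 + (-160)² - 120*(-160)) = 7454 + (2700 + 25600 + 19200) = 7454 + 47500 = 54954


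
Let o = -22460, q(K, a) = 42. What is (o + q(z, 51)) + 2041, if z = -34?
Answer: -20377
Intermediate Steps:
(o + q(z, 51)) + 2041 = (-22460 + 42) + 2041 = -22418 + 2041 = -20377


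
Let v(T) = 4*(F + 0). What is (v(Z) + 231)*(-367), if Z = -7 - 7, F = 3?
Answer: -89181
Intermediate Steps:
Z = -14
v(T) = 12 (v(T) = 4*(3 + 0) = 4*3 = 12)
(v(Z) + 231)*(-367) = (12 + 231)*(-367) = 243*(-367) = -89181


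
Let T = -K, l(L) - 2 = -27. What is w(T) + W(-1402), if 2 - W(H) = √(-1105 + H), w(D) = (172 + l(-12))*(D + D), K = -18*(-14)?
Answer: -74086 - I*√2507 ≈ -74086.0 - 50.07*I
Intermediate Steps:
l(L) = -25 (l(L) = 2 - 27 = -25)
K = 252
T = -252 (T = -1*252 = -252)
w(D) = 294*D (w(D) = (172 - 25)*(D + D) = 147*(2*D) = 294*D)
W(H) = 2 - √(-1105 + H)
w(T) + W(-1402) = 294*(-252) + (2 - √(-1105 - 1402)) = -74088 + (2 - √(-2507)) = -74088 + (2 - I*√2507) = -74086 - I*√2507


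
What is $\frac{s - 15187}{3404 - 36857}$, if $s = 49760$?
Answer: $- \frac{4939}{4779} \approx -1.0335$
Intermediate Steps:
$\frac{s - 15187}{3404 - 36857} = \frac{49760 - 15187}{3404 - 36857} = \frac{34573}{-33453} = 34573 \left(- \frac{1}{33453}\right) = - \frac{4939}{4779}$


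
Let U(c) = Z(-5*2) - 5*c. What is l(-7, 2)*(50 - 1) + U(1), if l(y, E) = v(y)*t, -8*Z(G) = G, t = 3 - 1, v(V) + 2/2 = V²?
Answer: 18801/4 ≈ 4700.3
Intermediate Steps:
v(V) = -1 + V²
t = 2
Z(G) = -G/8
l(y, E) = -2 + 2*y² (l(y, E) = (-1 + y²)*2 = -2 + 2*y²)
U(c) = 5/4 - 5*c (U(c) = -(-5)*2/8 - 5*c = -⅛*(-10) - 5*c = 5/4 - 5*c)
l(-7, 2)*(50 - 1) + U(1) = (-2 + 2*(-7)²)*(50 - 1) + (5/4 - 5*1) = (-2 + 2*49)*49 + (5/4 - 5) = (-2 + 98)*49 - 15/4 = 96*49 - 15/4 = 4704 - 15/4 = 18801/4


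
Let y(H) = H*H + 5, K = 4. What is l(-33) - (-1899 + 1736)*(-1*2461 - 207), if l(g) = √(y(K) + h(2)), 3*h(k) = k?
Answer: -434884 + √195/3 ≈ -4.3488e+5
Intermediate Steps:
h(k) = k/3
y(H) = 5 + H² (y(H) = H² + 5 = 5 + H²)
l(g) = √195/3 (l(g) = √((5 + 4²) + (⅓)*2) = √((5 + 16) + ⅔) = √(21 + ⅔) = √(65/3) = √195/3)
l(-33) - (-1899 + 1736)*(-1*2461 - 207) = √195/3 - (-1899 + 1736)*(-1*2461 - 207) = √195/3 - (-163)*(-2461 - 207) = √195/3 - (-163)*(-2668) = √195/3 - 1*434884 = √195/3 - 434884 = -434884 + √195/3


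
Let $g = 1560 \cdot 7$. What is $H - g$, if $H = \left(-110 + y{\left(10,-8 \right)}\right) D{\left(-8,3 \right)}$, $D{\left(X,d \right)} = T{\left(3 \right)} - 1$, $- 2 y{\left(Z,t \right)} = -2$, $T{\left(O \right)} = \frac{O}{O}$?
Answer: $-10920$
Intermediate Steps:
$T{\left(O \right)} = 1$
$y{\left(Z,t \right)} = 1$ ($y{\left(Z,t \right)} = \left(- \frac{1}{2}\right) \left(-2\right) = 1$)
$D{\left(X,d \right)} = 0$ ($D{\left(X,d \right)} = 1 - 1 = 0$)
$g = 10920$
$H = 0$ ($H = \left(-110 + 1\right) 0 = \left(-109\right) 0 = 0$)
$H - g = 0 - 10920 = -10920$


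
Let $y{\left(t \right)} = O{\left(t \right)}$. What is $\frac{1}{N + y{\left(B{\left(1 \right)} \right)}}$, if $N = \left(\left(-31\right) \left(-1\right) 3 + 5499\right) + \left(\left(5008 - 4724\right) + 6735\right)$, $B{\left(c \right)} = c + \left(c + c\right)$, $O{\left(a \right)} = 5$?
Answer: $\frac{1}{12616} \approx 7.9264 \cdot 10^{-5}$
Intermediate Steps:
$B{\left(c \right)} = 3 c$ ($B{\left(c \right)} = c + 2 c = 3 c$)
$N = 12611$ ($N = \left(31 \cdot 3 + 5499\right) + \left(284 + 6735\right) = \left(93 + 5499\right) + 7019 = 5592 + 7019 = 12611$)
$y{\left(t \right)} = 5$
$\frac{1}{N + y{\left(B{\left(1 \right)} \right)}} = \frac{1}{12611 + 5} = \frac{1}{12616}$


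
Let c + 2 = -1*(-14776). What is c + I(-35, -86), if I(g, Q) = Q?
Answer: 14688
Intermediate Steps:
c = 14774 (c = -2 - 1*(-14776) = -2 + 14776 = 14774)
c + I(-35, -86) = 14774 - 86 = 14688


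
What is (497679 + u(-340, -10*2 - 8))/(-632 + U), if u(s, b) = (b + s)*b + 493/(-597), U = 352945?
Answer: 303265358/210330861 ≈ 1.4418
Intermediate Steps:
u(s, b) = -493/597 + b*(b + s) (u(s, b) = b*(b + s) + 493*(-1/597) = b*(b + s) - 493/597 = -493/597 + b*(b + s))
(497679 + u(-340, -10*2 - 8))/(-632 + U) = (497679 + (-493/597 + (-10*2 - 8)**2 + (-10*2 - 8)*(-340)))/(-632 + 352945) = (497679 + (-493/597 + (-20 - 8)**2 + (-20 - 8)*(-340)))/352313 = (497679 + (-493/597 + (-28)**2 - 28*(-340)))*(1/352313) = (497679 + (-493/597 + 784 + 9520))*(1/352313) = (497679 + 6150995/597)*(1/352313) = (303265358/597)*(1/352313) = 303265358/210330861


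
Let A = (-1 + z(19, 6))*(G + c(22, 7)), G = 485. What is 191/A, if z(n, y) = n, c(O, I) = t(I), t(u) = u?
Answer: 191/8856 ≈ 0.021567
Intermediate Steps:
c(O, I) = I
A = 8856 (A = (-1 + 19)*(485 + 7) = 18*492 = 8856)
191/A = 191/8856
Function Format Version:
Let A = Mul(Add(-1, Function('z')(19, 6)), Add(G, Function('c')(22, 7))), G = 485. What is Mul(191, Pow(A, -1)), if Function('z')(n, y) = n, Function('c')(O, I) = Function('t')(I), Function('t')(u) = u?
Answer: Rational(191, 8856) ≈ 0.021567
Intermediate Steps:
Function('c')(O, I) = I
A = 8856 (A = Mul(Add(-1, 19), Add(485, 7)) = Mul(18, 492) = 8856)
Mul(191, Pow(A, -1)) = Mul(191, Pow(8856, -1)) = Mul(191, Rational(1, 8856)) = Rational(191, 8856)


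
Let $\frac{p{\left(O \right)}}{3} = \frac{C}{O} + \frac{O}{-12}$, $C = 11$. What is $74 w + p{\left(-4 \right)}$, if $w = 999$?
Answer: $\frac{295675}{4} \approx 73919.0$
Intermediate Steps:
$p{\left(O \right)} = \frac{33}{O} - \frac{O}{4}$ ($p{\left(O \right)} = 3 \left(\frac{11}{O} + \frac{O}{-12}\right) = 3 \left(\frac{11}{O} + O \left(- \frac{1}{12}\right)\right) = 3 \left(\frac{11}{O} - \frac{O}{12}\right) = \frac{33}{O} - \frac{O}{4}$)
$74 w + p{\left(-4 \right)} = 74 \cdot 999 + \left(\frac{33}{-4} - -1\right) = 73926 + \left(33 \left(- \frac{1}{4}\right) + 1\right) = 73926 + \left(- \frac{33}{4} + 1\right) = 73926 - \frac{29}{4} = \frac{295675}{4}$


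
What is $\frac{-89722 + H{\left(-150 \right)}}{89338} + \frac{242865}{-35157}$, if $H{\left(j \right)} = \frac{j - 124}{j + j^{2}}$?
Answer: $- \frac{92571577327403}{11699688845850} \approx -7.9123$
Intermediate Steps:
$H{\left(j \right)} = \frac{-124 + j}{j + j^{2}}$
$\frac{-89722 + H{\left(-150 \right)}}{89338} + \frac{242865}{-35157} = \frac{-89722 + \frac{-124 - 150}{\left(-150\right) \left(1 - 150\right)}}{89338} + \frac{242865}{-35157} = \left(-89722 - \frac{1}{150} \frac{1}{-149} \left(-274\right)\right) \frac{1}{89338} + 242865 \left(- \frac{1}{35157}\right) = \left(-89722 - \left(- \frac{1}{22350}\right) \left(-274\right)\right) \frac{1}{89338} - \frac{80955}{11719} = \left(-89722 - \frac{137}{11175}\right) \frac{1}{89338} - \frac{80955}{11719} = \left(- \frac{1002643487}{11175}\right) \frac{1}{89338} - \frac{80955}{11719} = - \frac{1002643487}{998352150} - \frac{80955}{11719} = - \frac{92571577327403}{11699688845850}$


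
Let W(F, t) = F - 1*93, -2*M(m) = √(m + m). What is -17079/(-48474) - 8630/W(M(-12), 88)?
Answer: 867834809/9323166 - 1726*I*√6/1731 ≈ 93.084 - 2.4424*I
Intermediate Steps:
M(m) = -√2*√m/2 (M(m) = -√(m + m)/2 = -√2*√m/2)
W(F, t) = -93 + F (W(F, t) = F - 93 = -93 + F)
-17079/(-48474) - 8630/W(M(-12), 88) = -17079/(-48474) - 8630/(-93 - √2*√(-12)/2) = -17079*(-1/48474) - 8630/(-93 - √2*2*I*√3/2) = 5693/16158 - 8630/(-93 - I*√6)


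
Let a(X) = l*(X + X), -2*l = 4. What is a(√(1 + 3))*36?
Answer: -288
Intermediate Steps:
l = -2 (l = -½*4 = -2)
a(X) = -4*X (a(X) = -2*(X + X) = -4*X)
a(√(1 + 3))*36 = -4*√(1 + 3)*36 = -4*√4*36 = -4*2*36 = -8*36 = -288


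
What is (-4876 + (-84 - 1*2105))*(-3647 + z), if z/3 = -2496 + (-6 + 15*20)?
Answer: 72437445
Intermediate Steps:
z = -6606 (z = 3*(-2496 + (-6 + 15*20)) = 3*(-2496 + (-6 + 300)) = 3*(-2496 + 294) = 3*(-2202) = -6606)
(-4876 + (-84 - 1*2105))*(-3647 + z) = (-4876 + (-84 - 1*2105))*(-3647 - 6606) = (-4876 + (-84 - 2105))*(-10253) = (-4876 - 2189)*(-10253) = -7065*(-10253) = 72437445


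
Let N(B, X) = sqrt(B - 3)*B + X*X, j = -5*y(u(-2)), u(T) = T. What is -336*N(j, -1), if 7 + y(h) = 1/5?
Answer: -336 - 11424*sqrt(31) ≈ -63942.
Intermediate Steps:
y(h) = -34/5 (y(h) = -7 + 1/5 = -34/5)
j = 34 (j = -5*(-34/5) = 34)
N(B, X) = X**2 + B*sqrt(-3 + B) (N(B, X) = sqrt(-3 + B)*B + X**2 = B*sqrt(-3 + B) + X**2 = X**2 + B*sqrt(-3 + B))
-336*N(j, -1) = -336*((-1)**2 + 34*sqrt(-3 + 34)) = -336*(1 + 34*sqrt(31)) = -336 - 11424*sqrt(31)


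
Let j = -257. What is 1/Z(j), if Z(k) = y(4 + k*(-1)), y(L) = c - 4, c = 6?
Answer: 1/2 ≈ 0.50000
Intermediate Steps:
y(L) = 2 (y(L) = 6 - 4 = 2)
Z(k) = 2
1/Z(j) = 1/2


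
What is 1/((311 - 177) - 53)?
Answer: 1/81 ≈ 0.012346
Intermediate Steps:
1/((311 - 177) - 53) = 1/(134 - 53) = 1/81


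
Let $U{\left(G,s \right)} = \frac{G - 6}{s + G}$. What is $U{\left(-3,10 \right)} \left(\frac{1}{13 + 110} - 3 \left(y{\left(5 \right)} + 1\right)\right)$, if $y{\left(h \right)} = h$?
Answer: $\frac{6639}{287} \approx 23.132$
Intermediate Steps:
$U{\left(G,s \right)} = \frac{-6 + G}{G + s}$
$U{\left(-3,10 \right)} \left(\frac{1}{13 + 110} - 3 \left(y{\left(5 \right)} + 1\right)\right) = \frac{-6 - 3}{-3 + 10} \left(\frac{1}{13 + 110} - 3 \left(5 + 1\right)\right) = \frac{1}{7} \left(-9\right) \left(\frac{1}{123} - 18\right) = \left(- \frac{9}{7}\right) \left(- \frac{2213}{123}\right) = \frac{6639}{287}$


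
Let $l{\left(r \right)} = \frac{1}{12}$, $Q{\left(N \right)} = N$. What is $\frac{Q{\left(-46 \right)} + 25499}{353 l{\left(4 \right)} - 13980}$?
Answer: $- \frac{305436}{167407} \approx -1.8245$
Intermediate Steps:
$l{\left(r \right)} = \frac{1}{12}$
$\frac{Q{\left(-46 \right)} + 25499}{353 l{\left(4 \right)} - 13980} = \frac{-46 + 25499}{353 \cdot \frac{1}{12} - 13980} = \frac{25453}{\frac{353}{12} - 13980} = \frac{25453}{- \frac{167407}{12}} = 25453 \left(- \frac{12}{167407}\right) = - \frac{305436}{167407}$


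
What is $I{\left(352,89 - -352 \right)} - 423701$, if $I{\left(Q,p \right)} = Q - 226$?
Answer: $-423575$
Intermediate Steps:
$I{\left(Q,p \right)} = -226 + Q$
$I{\left(352,89 - -352 \right)} - 423701 = \left(-226 + 352\right) - 423701 = 126 - 423701 = -423575$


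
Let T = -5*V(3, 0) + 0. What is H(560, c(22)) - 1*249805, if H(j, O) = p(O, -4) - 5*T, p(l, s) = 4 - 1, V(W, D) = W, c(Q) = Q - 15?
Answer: -249727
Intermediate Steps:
c(Q) = -15 + Q
p(l, s) = 3
T = -15 (T = -5*3 + 0 = -15 + 0 = -15)
H(j, O) = 78 (H(j, O) = 3 - 5*(-15) = 3 + 75 = 78)
H(560, c(22)) - 1*249805 = 78 - 1*249805 = 78 - 249805 = -249727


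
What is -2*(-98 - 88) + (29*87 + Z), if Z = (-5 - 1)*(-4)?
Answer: 2919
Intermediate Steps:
Z = 24 (Z = -6*(-4) = 24)
-2*(-98 - 88) + (29*87 + Z) = -2*(-98 - 88) + (29*87 + 24) = -2*(-186) + (2523 + 24) = 372 + 2547 = 2919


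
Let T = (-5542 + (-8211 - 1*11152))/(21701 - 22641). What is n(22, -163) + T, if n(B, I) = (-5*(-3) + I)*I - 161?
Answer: 4510025/188 ≈ 23990.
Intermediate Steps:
n(B, I) = -161 + I*(15 + I) (n(B, I) = (15 + I)*I - 161 = I*(15 + I) - 161 = -161 + I*(15 + I))
T = 4981/188 (T = (-5542 + (-8211 - 11152))/(-940) = (-5542 - 19363)*(-1/940) = -24905*(-1/940) = 4981/188 ≈ 26.495)
n(22, -163) + T = (-161 + (-163)² + 15*(-163)) + 4981/188 = (-161 + 26569 - 2445) + 4981/188 = 23963 + 4981/188 = 4510025/188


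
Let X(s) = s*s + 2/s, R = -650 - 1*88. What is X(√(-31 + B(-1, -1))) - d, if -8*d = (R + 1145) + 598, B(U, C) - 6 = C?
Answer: 797/8 - I*√26/13 ≈ 99.625 - 0.39223*I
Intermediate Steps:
B(U, C) = 6 + C
R = -738 (R = -650 - 88 = -738)
d = -1005/8 (d = -((-738 + 1145) + 598)/8 = -(407 + 598)/8 = -⅛*1005 = -1005/8 ≈ -125.63)
X(s) = s² + 2/s
X(√(-31 + B(-1, -1))) - d = (2 + (√(-31 + (6 - 1)))³)/(√(-31 + (6 - 1))) - 1*(-1005/8) = (2 + (√(-31 + 5))³)/(√(-31 + 5)) + 1005/8 = (2 + (√(-26))³)/(√(-26)) + 1005/8 = (2 + (I*√26)³)/((I*√26)) + 1005/8 = (-I*√26/26)*(2 - 26*I*√26) + 1005/8 = -I*√26*(2 - 26*I*√26)/26 + 1005/8 = 1005/8 - I*√26*(2 - 26*I*√26)/26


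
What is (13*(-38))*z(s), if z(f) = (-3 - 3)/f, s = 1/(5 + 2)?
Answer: 20748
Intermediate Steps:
s = ⅐ (s = 1/7 = ⅐ ≈ 0.14286)
z(f) = -6/f
(13*(-38))*z(s) = (13*(-38))*(-6/⅐) = -(-2964)*7 = -494*(-42) = 20748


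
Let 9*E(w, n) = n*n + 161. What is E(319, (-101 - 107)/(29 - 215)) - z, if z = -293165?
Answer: 22821660070/77841 ≈ 2.9318e+5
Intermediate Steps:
E(w, n) = 161/9 + n²/9 (E(w, n) = (n*n + 161)/9 = (n² + 161)/9 = (161 + n²)/9 = 161/9 + n²/9)
E(319, (-101 - 107)/(29 - 215)) - z = (161/9 + ((-101 - 107)/(29 - 215))²/9) - 1*(-293165) = (161/9 + (-208/(-186))²/9) + 293165 = (161/9 + (-208*(-1/186))²/9) + 293165 = (161/9 + (104/93)²/9) + 293165 = (161/9 + (⅑)*(10816/8649)) + 293165 = (161/9 + 10816/77841) + 293165 = 1403305/77841 + 293165 = 22821660070/77841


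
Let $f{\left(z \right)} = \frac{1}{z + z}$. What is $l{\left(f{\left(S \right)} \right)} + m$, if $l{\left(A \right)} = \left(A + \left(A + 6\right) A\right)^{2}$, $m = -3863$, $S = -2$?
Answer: $- \frac{988199}{256} \approx -3860.2$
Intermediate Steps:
$f{\left(z \right)} = \frac{1}{2 z}$
$l{\left(A \right)} = \left(A + A \left(6 + A\right)\right)^{2}$ ($l{\left(A \right)} = \left(A + \left(6 + A\right) A\right)^{2} = \left(A + A \left(6 + A\right)\right)^{2}$)
$l{\left(f{\left(S \right)} \right)} + m = \left(\frac{1}{2 \left(-2\right)}\right)^{2} \left(7 + \frac{1}{2 \left(-2\right)}\right)^{2} - 3863 = \left(\frac{1}{2} \left(- \frac{1}{2}\right)\right)^{2} \left(7 + \frac{1}{2} \left(- \frac{1}{2}\right)\right)^{2} - 3863 = \left(- \frac{1}{4}\right)^{2} \left(7 - \frac{1}{4}\right)^{2} - 3863 = \frac{\left(\frac{27}{4}\right)^{2}}{16} - 3863 = \frac{1}{16} \cdot \frac{729}{16} - 3863 = \frac{729}{256} - 3863 = - \frac{988199}{256}$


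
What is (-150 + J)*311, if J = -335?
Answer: -150835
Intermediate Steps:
(-150 + J)*311 = (-150 - 335)*311 = -485*311 = -150835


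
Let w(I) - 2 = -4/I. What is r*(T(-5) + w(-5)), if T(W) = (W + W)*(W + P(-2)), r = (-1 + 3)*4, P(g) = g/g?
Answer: 1712/5 ≈ 342.40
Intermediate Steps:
P(g) = 1
w(I) = 2 - 4/I
r = 8 (r = 2*4 = 8)
T(W) = 2*W*(1 + W) (T(W) = (W + W)*(W + 1) = (2*W)*(1 + W) = 2*W*(1 + W))
r*(T(-5) + w(-5)) = 8*(2*(-5)*(1 - 5) + (2 - 4/(-5))) = 8*(2*(-5)*(-4) + (2 - 4*(-⅕))) = 8*(40 + (2 + ⅘)) = 8*(40 + 14/5) = 8*(214/5) = 1712/5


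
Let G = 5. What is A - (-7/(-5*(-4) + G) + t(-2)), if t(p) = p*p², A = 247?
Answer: 6382/25 ≈ 255.28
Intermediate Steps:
t(p) = p³
A - (-7/(-5*(-4) + G) + t(-2)) = 247 - (-7/(-5*(-4) + 5) + (-2)³) = 247 - (-7/(20 + 5) - 8) = 247 - (-7/25 - 8) = 247 - 1*(-207/25) = 247 + 207/25 = 6382/25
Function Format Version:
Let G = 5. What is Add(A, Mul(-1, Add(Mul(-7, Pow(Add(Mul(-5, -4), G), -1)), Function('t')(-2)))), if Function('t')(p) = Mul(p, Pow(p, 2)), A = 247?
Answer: Rational(6382, 25) ≈ 255.28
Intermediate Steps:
Function('t')(p) = Pow(p, 3)
Add(A, Mul(-1, Add(Mul(-7, Pow(Add(Mul(-5, -4), G), -1)), Function('t')(-2)))) = Add(247, Mul(-1, Add(Mul(-7, Pow(Add(Mul(-5, -4), 5), -1)), Pow(-2, 3)))) = Add(247, Mul(-1, Add(Mul(-7, Pow(Add(20, 5), -1)), -8))) = Add(247, Mul(-1, Add(Mul(-7, Pow(25, -1)), -8))) = Add(247, Mul(-1, Add(Mul(-7, Rational(1, 25)), -8))) = Add(247, Mul(-1, Add(Rational(-7, 25), -8))) = Add(247, Mul(-1, Rational(-207, 25))) = Add(247, Rational(207, 25)) = Rational(6382, 25)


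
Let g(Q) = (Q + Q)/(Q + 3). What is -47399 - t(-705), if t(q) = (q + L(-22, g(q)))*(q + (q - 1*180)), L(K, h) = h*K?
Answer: -48305711/39 ≈ -1.2386e+6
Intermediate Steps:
g(Q) = 2*Q/(3 + Q) (g(Q) = (2*Q)/(3 + Q) = 2*Q/(3 + Q))
L(K, h) = K*h
t(q) = (-180 + 2*q)*(q - 44*q/(3 + q)) (t(q) = (q - 44*q/(3 + q))*(q + (q - 1*180)) = (q - 44*q/(3 + q))*(q + (q - 180)) = (q - 44*q/(3 + q))*(q + (-180 + q)) = (q - 44*q/(3 + q))*(-180 + 2*q) = (-180 + 2*q)*(q - 44*q/(3 + q)))
-47399 - t(-705) = -47399 - 2*(-705)*(3690 + (-705)² - 131*(-705))/(3 - 705) = -47399 - 2*(-705)*(3690 + 497025 + 92355)/(-702) = -47399 - 2*(-705)*(-1)*593070/702 = -47399 - 1*46457150/39 = -47399 - 46457150/39 = -48305711/39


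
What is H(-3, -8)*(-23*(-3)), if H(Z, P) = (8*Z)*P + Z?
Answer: 13041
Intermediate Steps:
H(Z, P) = Z + 8*P*Z (H(Z, P) = 8*P*Z + Z = Z + 8*P*Z)
H(-3, -8)*(-23*(-3)) = (-3*(1 + 8*(-8)))*(-23*(-3)) = -3*(1 - 64)*69 = -3*(-63)*69 = 189*69 = 13041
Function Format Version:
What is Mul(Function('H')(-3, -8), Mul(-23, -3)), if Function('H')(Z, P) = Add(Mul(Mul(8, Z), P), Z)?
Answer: 13041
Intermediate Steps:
Function('H')(Z, P) = Add(Z, Mul(8, P, Z)) (Function('H')(Z, P) = Add(Mul(8, P, Z), Z) = Add(Z, Mul(8, P, Z)))
Mul(Function('H')(-3, -8), Mul(-23, -3)) = Mul(Mul(-3, Add(1, Mul(8, -8))), Mul(-23, -3)) = Mul(Mul(-3, Add(1, -64)), 69) = Mul(Mul(-3, -63), 69) = Mul(189, 69) = 13041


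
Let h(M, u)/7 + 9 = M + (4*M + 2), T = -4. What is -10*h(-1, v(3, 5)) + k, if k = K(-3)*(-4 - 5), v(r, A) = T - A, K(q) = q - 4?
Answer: 903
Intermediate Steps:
K(q) = -4 + q
v(r, A) = -4 - A
k = 63 (k = (-4 - 3)*(-4 - 5) = -7*(-9) = 63)
h(M, u) = -49 + 35*M (h(M, u) = -63 + 7*(M + (4*M + 2)) = -63 + 7*(M + (2 + 4*M)) = -63 + 7*(2 + 5*M) = -63 + (14 + 35*M) = -49 + 35*M)
-10*h(-1, v(3, 5)) + k = -10*(-49 + 35*(-1)) + 63 = -10*(-49 - 35) + 63 = -10*(-84) + 63 = 840 + 63 = 903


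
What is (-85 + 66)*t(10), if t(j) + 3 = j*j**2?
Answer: -18943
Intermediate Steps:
t(j) = -3 + j**3 (t(j) = -3 + j*j**2 = -3 + j**3)
(-85 + 66)*t(10) = (-85 + 66)*(-3 + 10**3) = -19*(-3 + 1000) = -19*997 = -18943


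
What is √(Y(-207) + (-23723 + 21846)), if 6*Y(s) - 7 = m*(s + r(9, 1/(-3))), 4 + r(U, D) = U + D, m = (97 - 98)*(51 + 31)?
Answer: √32018/6 ≈ 29.823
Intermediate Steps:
m = -82 (m = -1*82 = -82)
r(U, D) = -4 + D + U (r(U, D) = -4 + (U + D) = -4 + (D + U) = -4 + D + U)
Y(s) = -1127/18 - 41*s/3 (Y(s) = 7/6 + (-82*(s + (-4 + 1/(-3) + 9)))/6 = 7/6 + (-82*(s + (-4 - ⅓ + 9)))/6 = 7/6 + (-82*(s + 14/3))/6 = 7/6 + (-82*(14/3 + s))/6 = 7/6 + (-1148/3 - 82*s)/6 = 7/6 + (-574/9 - 41*s/3) = -1127/18 - 41*s/3)
√(Y(-207) + (-23723 + 21846)) = √((-1127/18 - 41/3*(-207)) + (-23723 + 21846)) = √((-1127/18 + 2829) - 1877) = √(49795/18 - 1877) = √(16009/18) = √32018/6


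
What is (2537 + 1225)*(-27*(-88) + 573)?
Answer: 11094138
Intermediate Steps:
(2537 + 1225)*(-27*(-88) + 573) = 3762*(2376 + 573) = 3762*2949 = 11094138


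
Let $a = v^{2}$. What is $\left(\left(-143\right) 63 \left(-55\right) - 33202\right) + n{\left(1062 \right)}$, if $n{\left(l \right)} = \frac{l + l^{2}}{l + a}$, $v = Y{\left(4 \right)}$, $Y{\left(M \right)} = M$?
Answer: $\frac{249740380}{539} \approx 4.6334 \cdot 10^{5}$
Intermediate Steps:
$v = 4$
$a = 16$ ($a = 4^{2} = 16$)
$n{\left(l \right)} = \frac{l + l^{2}}{16 + l}$ ($n{\left(l \right)} = \frac{l + l^{2}}{l + 16} = \frac{l + l^{2}}{16 + l}$)
$\left(\left(-143\right) 63 \left(-55\right) - 33202\right) + n{\left(1062 \right)} = \left(\left(-143\right) 63 \left(-55\right) - 33202\right) + \frac{1062 \left(1 + 1062\right)}{16 + 1062} = \left(\left(-9009\right) \left(-55\right) - 33202\right) + 1062 \cdot \frac{1}{1078} \cdot 1063 = \left(495495 - 33202\right) + 1062 \cdot \frac{1}{1078} \cdot 1063 = 462293 + \frac{564453}{539} = \frac{249740380}{539}$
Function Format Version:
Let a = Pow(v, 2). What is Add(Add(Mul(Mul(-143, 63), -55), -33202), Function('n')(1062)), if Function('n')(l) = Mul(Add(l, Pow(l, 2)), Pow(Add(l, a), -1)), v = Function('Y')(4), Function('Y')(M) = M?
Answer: Rational(249740380, 539) ≈ 4.6334e+5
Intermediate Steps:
v = 4
a = 16 (a = Pow(4, 2) = 16)
Function('n')(l) = Mul(Pow(Add(16, l), -1), Add(l, Pow(l, 2))) (Function('n')(l) = Mul(Add(l, Pow(l, 2)), Pow(Add(l, 16), -1)) = Mul(Add(l, Pow(l, 2)), Pow(Add(16, l), -1)) = Mul(Pow(Add(16, l), -1), Add(l, Pow(l, 2))))
Add(Add(Mul(Mul(-143, 63), -55), -33202), Function('n')(1062)) = Add(Add(Mul(Mul(-143, 63), -55), -33202), Mul(1062, Pow(Add(16, 1062), -1), Add(1, 1062))) = Add(Add(Mul(-9009, -55), -33202), Mul(1062, Pow(1078, -1), 1063)) = Add(Add(495495, -33202), Mul(1062, Rational(1, 1078), 1063)) = Add(462293, Rational(564453, 539)) = Rational(249740380, 539)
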